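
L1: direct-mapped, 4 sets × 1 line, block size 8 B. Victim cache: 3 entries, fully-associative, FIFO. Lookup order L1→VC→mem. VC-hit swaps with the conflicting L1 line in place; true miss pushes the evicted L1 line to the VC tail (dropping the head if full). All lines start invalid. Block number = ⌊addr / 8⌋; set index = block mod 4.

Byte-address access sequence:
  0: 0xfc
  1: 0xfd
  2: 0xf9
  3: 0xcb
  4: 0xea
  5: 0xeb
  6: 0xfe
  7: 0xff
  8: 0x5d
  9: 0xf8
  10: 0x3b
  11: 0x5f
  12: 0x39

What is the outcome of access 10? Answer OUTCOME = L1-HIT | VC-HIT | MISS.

0: 0xfc (blk 31, set 3) → MISS  vc=[]
1: 0xfd (blk 31, set 3) → L1-HIT  vc=[]
2: 0xf9 (blk 31, set 3) → L1-HIT  vc=[]
3: 0xcb (blk 25, set 1) → MISS  vc=[]
4: 0xea (blk 29, set 1) → MISS  vc=[25]
5: 0xeb (blk 29, set 1) → L1-HIT  vc=[25]
6: 0xfe (blk 31, set 3) → L1-HIT  vc=[25]
7: 0xff (blk 31, set 3) → L1-HIT  vc=[25]
8: 0x5d (blk 11, set 3) → MISS  vc=[25, 31]
9: 0xf8 (blk 31, set 3) → VC-HIT  vc=[25, 11]
10: 0x3b (blk 7, set 3) → MISS  vc=[25, 11, 31]
11: 0x5f (blk 11, set 3) → VC-HIT  vc=[25, 7, 31]
12: 0x39 (blk 7, set 3) → VC-HIT  vc=[25, 11, 31]

OUTCOME = MISS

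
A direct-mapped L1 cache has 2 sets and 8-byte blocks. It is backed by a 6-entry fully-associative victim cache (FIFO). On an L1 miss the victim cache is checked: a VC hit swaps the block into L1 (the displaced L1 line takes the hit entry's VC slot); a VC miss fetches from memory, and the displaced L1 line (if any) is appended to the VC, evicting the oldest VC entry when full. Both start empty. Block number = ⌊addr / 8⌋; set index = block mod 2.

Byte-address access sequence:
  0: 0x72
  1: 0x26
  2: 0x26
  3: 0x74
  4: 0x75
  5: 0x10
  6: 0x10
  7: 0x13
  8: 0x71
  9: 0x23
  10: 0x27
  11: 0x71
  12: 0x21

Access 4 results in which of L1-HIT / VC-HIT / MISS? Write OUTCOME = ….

0: 0x72 (blk 14, set 0) → MISS  vc=[]
1: 0x26 (blk 4, set 0) → MISS  vc=[14]
2: 0x26 (blk 4, set 0) → L1-HIT  vc=[14]
3: 0x74 (blk 14, set 0) → VC-HIT  vc=[4]
4: 0x75 (blk 14, set 0) → L1-HIT  vc=[4]
5: 0x10 (blk 2, set 0) → MISS  vc=[4, 14]
6: 0x10 (blk 2, set 0) → L1-HIT  vc=[4, 14]
7: 0x13 (blk 2, set 0) → L1-HIT  vc=[4, 14]
8: 0x71 (blk 14, set 0) → VC-HIT  vc=[4, 2]
9: 0x23 (blk 4, set 0) → VC-HIT  vc=[14, 2]
10: 0x27 (blk 4, set 0) → L1-HIT  vc=[14, 2]
11: 0x71 (blk 14, set 0) → VC-HIT  vc=[4, 2]
12: 0x21 (blk 4, set 0) → VC-HIT  vc=[14, 2]

OUTCOME = L1-HIT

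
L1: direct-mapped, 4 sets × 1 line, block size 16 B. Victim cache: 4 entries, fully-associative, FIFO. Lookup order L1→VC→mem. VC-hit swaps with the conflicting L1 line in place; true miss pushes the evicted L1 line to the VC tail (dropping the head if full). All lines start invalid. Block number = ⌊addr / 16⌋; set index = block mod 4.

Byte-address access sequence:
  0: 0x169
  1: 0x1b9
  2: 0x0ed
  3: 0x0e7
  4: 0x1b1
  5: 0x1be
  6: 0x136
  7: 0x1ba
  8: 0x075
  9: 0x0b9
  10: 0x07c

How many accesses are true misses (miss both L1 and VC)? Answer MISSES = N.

MISSES = 6

#0 0x169→b22/s2 MISS; vc=[]
#1 0x1b9→b27/s3 MISS; vc=[]
#2 0xed→b14/s2 MISS; vc=[22]
#3 0xe7→b14/s2 L1-HIT; vc=[22]
#4 0x1b1→b27/s3 L1-HIT; vc=[22]
#5 0x1be→b27/s3 L1-HIT; vc=[22]
#6 0x136→b19/s3 MISS; vc=[22,27]
#7 0x1ba→b27/s3 VC-HIT; vc=[22,19]
#8 0x75→b7/s3 MISS; vc=[22,19,27]
#9 0xb9→b11/s3 MISS; vc=[22,19,27,7]
#10 0x7c→b7/s3 VC-HIT; vc=[22,19,27,11]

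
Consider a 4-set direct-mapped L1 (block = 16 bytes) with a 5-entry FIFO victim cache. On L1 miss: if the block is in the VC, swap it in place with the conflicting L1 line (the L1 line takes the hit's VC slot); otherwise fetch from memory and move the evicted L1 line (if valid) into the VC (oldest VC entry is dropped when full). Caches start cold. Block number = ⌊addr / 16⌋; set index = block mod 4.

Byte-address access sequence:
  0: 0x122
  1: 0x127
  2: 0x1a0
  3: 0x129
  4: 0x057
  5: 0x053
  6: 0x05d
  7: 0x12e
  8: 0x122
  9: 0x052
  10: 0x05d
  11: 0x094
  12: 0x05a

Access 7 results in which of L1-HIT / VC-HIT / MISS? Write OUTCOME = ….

OUTCOME = L1-HIT

#0 0x122→b18/s2 MISS; vc=[]
#1 0x127→b18/s2 L1-HIT; vc=[]
#2 0x1a0→b26/s2 MISS; vc=[18]
#3 0x129→b18/s2 VC-HIT; vc=[26]
#4 0x57→b5/s1 MISS; vc=[26]
#5 0x53→b5/s1 L1-HIT; vc=[26]
#6 0x5d→b5/s1 L1-HIT; vc=[26]
#7 0x12e→b18/s2 L1-HIT; vc=[26]
#8 0x122→b18/s2 L1-HIT; vc=[26]
#9 0x52→b5/s1 L1-HIT; vc=[26]
#10 0x5d→b5/s1 L1-HIT; vc=[26]
#11 0x94→b9/s1 MISS; vc=[26,5]
#12 0x5a→b5/s1 VC-HIT; vc=[26,9]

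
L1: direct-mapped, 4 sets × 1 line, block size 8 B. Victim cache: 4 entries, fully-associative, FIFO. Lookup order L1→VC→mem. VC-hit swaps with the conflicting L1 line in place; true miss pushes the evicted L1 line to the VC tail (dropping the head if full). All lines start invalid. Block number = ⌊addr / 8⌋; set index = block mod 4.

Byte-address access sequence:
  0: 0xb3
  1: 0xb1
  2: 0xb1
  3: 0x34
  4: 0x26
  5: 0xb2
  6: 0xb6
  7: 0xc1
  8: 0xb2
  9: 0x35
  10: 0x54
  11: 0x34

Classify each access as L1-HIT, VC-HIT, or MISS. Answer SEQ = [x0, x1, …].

SEQ = [MISS, L1-HIT, L1-HIT, MISS, MISS, VC-HIT, L1-HIT, MISS, L1-HIT, VC-HIT, MISS, VC-HIT]

  [0] addr=0xb3 blk=22 s=2: MISS | VC []
  [1] addr=0xb1 blk=22 s=2: L1-HIT | VC []
  [2] addr=0xb1 blk=22 s=2: L1-HIT | VC []
  [3] addr=0x34 blk=6 s=2: MISS | VC [22]
  [4] addr=0x26 blk=4 s=0: MISS | VC [22]
  [5] addr=0xb2 blk=22 s=2: VC-HIT | VC [6]
  [6] addr=0xb6 blk=22 s=2: L1-HIT | VC [6]
  [7] addr=0xc1 blk=24 s=0: MISS | VC [6, 4]
  [8] addr=0xb2 blk=22 s=2: L1-HIT | VC [6, 4]
  [9] addr=0x35 blk=6 s=2: VC-HIT | VC [22, 4]
  [10] addr=0x54 blk=10 s=2: MISS | VC [22, 4, 6]
  [11] addr=0x34 blk=6 s=2: VC-HIT | VC [22, 4, 10]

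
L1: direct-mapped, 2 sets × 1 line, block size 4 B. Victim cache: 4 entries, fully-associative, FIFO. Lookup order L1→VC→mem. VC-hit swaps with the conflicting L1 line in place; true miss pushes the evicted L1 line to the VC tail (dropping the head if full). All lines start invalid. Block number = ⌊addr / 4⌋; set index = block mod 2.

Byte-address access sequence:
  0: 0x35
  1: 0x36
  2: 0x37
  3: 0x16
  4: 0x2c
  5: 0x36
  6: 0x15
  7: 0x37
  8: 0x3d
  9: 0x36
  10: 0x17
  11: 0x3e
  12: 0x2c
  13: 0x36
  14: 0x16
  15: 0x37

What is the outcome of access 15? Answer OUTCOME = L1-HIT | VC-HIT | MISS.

  [0] addr=0x35 blk=13 s=1: MISS | VC []
  [1] addr=0x36 blk=13 s=1: L1-HIT | VC []
  [2] addr=0x37 blk=13 s=1: L1-HIT | VC []
  [3] addr=0x16 blk=5 s=1: MISS | VC [13]
  [4] addr=0x2c blk=11 s=1: MISS | VC [13, 5]
  [5] addr=0x36 blk=13 s=1: VC-HIT | VC [11, 5]
  [6] addr=0x15 blk=5 s=1: VC-HIT | VC [11, 13]
  [7] addr=0x37 blk=13 s=1: VC-HIT | VC [11, 5]
  [8] addr=0x3d blk=15 s=1: MISS | VC [11, 5, 13]
  [9] addr=0x36 blk=13 s=1: VC-HIT | VC [11, 5, 15]
  [10] addr=0x17 blk=5 s=1: VC-HIT | VC [11, 13, 15]
  [11] addr=0x3e blk=15 s=1: VC-HIT | VC [11, 13, 5]
  [12] addr=0x2c blk=11 s=1: VC-HIT | VC [15, 13, 5]
  [13] addr=0x36 blk=13 s=1: VC-HIT | VC [15, 11, 5]
  [14] addr=0x16 blk=5 s=1: VC-HIT | VC [15, 11, 13]
  [15] addr=0x37 blk=13 s=1: VC-HIT | VC [15, 11, 5]

OUTCOME = VC-HIT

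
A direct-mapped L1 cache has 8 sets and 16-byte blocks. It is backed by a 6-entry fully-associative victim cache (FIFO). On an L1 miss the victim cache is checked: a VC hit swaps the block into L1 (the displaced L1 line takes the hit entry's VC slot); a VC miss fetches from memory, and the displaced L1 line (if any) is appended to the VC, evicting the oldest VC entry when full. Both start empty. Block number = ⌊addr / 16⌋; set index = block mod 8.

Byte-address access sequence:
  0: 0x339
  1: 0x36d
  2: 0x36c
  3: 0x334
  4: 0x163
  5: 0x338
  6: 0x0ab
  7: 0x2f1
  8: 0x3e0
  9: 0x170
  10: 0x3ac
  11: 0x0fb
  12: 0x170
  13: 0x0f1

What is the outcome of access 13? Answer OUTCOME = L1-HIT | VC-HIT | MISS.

  [0] addr=0x339 blk=51 s=3: MISS | VC []
  [1] addr=0x36d blk=54 s=6: MISS | VC []
  [2] addr=0x36c blk=54 s=6: L1-HIT | VC []
  [3] addr=0x334 blk=51 s=3: L1-HIT | VC []
  [4] addr=0x163 blk=22 s=6: MISS | VC [54]
  [5] addr=0x338 blk=51 s=3: L1-HIT | VC [54]
  [6] addr=0xab blk=10 s=2: MISS | VC [54]
  [7] addr=0x2f1 blk=47 s=7: MISS | VC [54]
  [8] addr=0x3e0 blk=62 s=6: MISS | VC [54, 22]
  [9] addr=0x170 blk=23 s=7: MISS | VC [54, 22, 47]
  [10] addr=0x3ac blk=58 s=2: MISS | VC [54, 22, 47, 10]
  [11] addr=0xfb blk=15 s=7: MISS | VC [54, 22, 47, 10, 23]
  [12] addr=0x170 blk=23 s=7: VC-HIT | VC [54, 22, 47, 10, 15]
  [13] addr=0xf1 blk=15 s=7: VC-HIT | VC [54, 22, 47, 10, 23]

OUTCOME = VC-HIT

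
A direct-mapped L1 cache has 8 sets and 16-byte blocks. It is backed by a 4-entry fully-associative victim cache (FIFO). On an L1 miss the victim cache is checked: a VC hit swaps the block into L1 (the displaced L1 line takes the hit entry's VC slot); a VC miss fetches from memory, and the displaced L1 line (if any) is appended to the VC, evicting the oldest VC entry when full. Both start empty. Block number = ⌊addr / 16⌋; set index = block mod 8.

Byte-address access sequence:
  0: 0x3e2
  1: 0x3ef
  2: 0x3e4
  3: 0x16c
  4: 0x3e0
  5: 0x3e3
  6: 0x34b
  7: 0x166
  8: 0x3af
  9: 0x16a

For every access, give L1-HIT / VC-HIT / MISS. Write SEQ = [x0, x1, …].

SEQ = [MISS, L1-HIT, L1-HIT, MISS, VC-HIT, L1-HIT, MISS, VC-HIT, MISS, L1-HIT]

  [0] addr=0x3e2 blk=62 s=6: MISS | VC []
  [1] addr=0x3ef blk=62 s=6: L1-HIT | VC []
  [2] addr=0x3e4 blk=62 s=6: L1-HIT | VC []
  [3] addr=0x16c blk=22 s=6: MISS | VC [62]
  [4] addr=0x3e0 blk=62 s=6: VC-HIT | VC [22]
  [5] addr=0x3e3 blk=62 s=6: L1-HIT | VC [22]
  [6] addr=0x34b blk=52 s=4: MISS | VC [22]
  [7] addr=0x166 blk=22 s=6: VC-HIT | VC [62]
  [8] addr=0x3af blk=58 s=2: MISS | VC [62]
  [9] addr=0x16a blk=22 s=6: L1-HIT | VC [62]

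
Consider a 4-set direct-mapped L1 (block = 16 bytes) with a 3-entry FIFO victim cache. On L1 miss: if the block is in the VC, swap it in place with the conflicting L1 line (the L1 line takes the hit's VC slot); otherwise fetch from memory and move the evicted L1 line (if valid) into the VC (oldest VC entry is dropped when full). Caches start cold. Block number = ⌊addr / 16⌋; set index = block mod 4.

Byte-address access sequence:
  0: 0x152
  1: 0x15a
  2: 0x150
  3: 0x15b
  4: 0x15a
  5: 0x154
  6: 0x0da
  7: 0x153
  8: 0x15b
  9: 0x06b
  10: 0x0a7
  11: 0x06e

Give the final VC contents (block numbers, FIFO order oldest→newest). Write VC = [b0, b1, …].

VC = [13, 10]

#0 0x152→b21/s1 MISS; vc=[]
#1 0x15a→b21/s1 L1-HIT; vc=[]
#2 0x150→b21/s1 L1-HIT; vc=[]
#3 0x15b→b21/s1 L1-HIT; vc=[]
#4 0x15a→b21/s1 L1-HIT; vc=[]
#5 0x154→b21/s1 L1-HIT; vc=[]
#6 0xda→b13/s1 MISS; vc=[21]
#7 0x153→b21/s1 VC-HIT; vc=[13]
#8 0x15b→b21/s1 L1-HIT; vc=[13]
#9 0x6b→b6/s2 MISS; vc=[13]
#10 0xa7→b10/s2 MISS; vc=[13,6]
#11 0x6e→b6/s2 VC-HIT; vc=[13,10]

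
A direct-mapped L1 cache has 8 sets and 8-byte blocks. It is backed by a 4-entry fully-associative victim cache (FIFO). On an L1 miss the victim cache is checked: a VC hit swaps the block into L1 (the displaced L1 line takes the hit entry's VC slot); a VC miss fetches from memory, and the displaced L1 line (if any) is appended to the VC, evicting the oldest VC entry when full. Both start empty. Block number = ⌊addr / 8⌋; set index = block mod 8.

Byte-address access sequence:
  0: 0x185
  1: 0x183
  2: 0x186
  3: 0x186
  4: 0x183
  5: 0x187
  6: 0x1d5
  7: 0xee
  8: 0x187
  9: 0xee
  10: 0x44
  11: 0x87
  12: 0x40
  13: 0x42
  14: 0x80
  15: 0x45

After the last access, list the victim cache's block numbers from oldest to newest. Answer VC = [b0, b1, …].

VC = [48, 16]

  [0] addr=0x185 blk=48 s=0: MISS | VC []
  [1] addr=0x183 blk=48 s=0: L1-HIT | VC []
  [2] addr=0x186 blk=48 s=0: L1-HIT | VC []
  [3] addr=0x186 blk=48 s=0: L1-HIT | VC []
  [4] addr=0x183 blk=48 s=0: L1-HIT | VC []
  [5] addr=0x187 blk=48 s=0: L1-HIT | VC []
  [6] addr=0x1d5 blk=58 s=2: MISS | VC []
  [7] addr=0xee blk=29 s=5: MISS | VC []
  [8] addr=0x187 blk=48 s=0: L1-HIT | VC []
  [9] addr=0xee blk=29 s=5: L1-HIT | VC []
  [10] addr=0x44 blk=8 s=0: MISS | VC [48]
  [11] addr=0x87 blk=16 s=0: MISS | VC [48, 8]
  [12] addr=0x40 blk=8 s=0: VC-HIT | VC [48, 16]
  [13] addr=0x42 blk=8 s=0: L1-HIT | VC [48, 16]
  [14] addr=0x80 blk=16 s=0: VC-HIT | VC [48, 8]
  [15] addr=0x45 blk=8 s=0: VC-HIT | VC [48, 16]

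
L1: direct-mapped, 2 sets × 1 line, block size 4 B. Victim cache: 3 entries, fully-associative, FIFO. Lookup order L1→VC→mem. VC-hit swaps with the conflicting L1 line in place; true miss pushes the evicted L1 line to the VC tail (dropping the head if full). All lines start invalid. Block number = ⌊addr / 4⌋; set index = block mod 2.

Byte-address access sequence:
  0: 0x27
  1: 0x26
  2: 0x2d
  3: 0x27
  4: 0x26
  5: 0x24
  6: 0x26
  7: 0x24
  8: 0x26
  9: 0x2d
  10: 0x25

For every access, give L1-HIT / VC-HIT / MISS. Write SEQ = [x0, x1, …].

SEQ = [MISS, L1-HIT, MISS, VC-HIT, L1-HIT, L1-HIT, L1-HIT, L1-HIT, L1-HIT, VC-HIT, VC-HIT]

  [0] addr=0x27 blk=9 s=1: MISS | VC []
  [1] addr=0x26 blk=9 s=1: L1-HIT | VC []
  [2] addr=0x2d blk=11 s=1: MISS | VC [9]
  [3] addr=0x27 blk=9 s=1: VC-HIT | VC [11]
  [4] addr=0x26 blk=9 s=1: L1-HIT | VC [11]
  [5] addr=0x24 blk=9 s=1: L1-HIT | VC [11]
  [6] addr=0x26 blk=9 s=1: L1-HIT | VC [11]
  [7] addr=0x24 blk=9 s=1: L1-HIT | VC [11]
  [8] addr=0x26 blk=9 s=1: L1-HIT | VC [11]
  [9] addr=0x2d blk=11 s=1: VC-HIT | VC [9]
  [10] addr=0x25 blk=9 s=1: VC-HIT | VC [11]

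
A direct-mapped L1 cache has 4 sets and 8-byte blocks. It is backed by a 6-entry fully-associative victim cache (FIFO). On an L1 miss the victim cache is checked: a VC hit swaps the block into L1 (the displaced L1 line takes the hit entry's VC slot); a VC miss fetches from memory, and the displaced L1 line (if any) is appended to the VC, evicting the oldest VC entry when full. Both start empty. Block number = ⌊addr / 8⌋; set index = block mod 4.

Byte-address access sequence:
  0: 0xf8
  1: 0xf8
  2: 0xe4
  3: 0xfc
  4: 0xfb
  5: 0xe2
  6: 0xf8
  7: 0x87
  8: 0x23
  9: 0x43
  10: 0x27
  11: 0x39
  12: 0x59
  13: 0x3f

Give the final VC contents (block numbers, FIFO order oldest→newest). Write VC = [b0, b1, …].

#0 0xf8→b31/s3 MISS; vc=[]
#1 0xf8→b31/s3 L1-HIT; vc=[]
#2 0xe4→b28/s0 MISS; vc=[]
#3 0xfc→b31/s3 L1-HIT; vc=[]
#4 0xfb→b31/s3 L1-HIT; vc=[]
#5 0xe2→b28/s0 L1-HIT; vc=[]
#6 0xf8→b31/s3 L1-HIT; vc=[]
#7 0x87→b16/s0 MISS; vc=[28]
#8 0x23→b4/s0 MISS; vc=[28,16]
#9 0x43→b8/s0 MISS; vc=[28,16,4]
#10 0x27→b4/s0 VC-HIT; vc=[28,16,8]
#11 0x39→b7/s3 MISS; vc=[28,16,8,31]
#12 0x59→b11/s3 MISS; vc=[28,16,8,31,7]
#13 0x3f→b7/s3 VC-HIT; vc=[28,16,8,31,11]

VC = [28, 16, 8, 31, 11]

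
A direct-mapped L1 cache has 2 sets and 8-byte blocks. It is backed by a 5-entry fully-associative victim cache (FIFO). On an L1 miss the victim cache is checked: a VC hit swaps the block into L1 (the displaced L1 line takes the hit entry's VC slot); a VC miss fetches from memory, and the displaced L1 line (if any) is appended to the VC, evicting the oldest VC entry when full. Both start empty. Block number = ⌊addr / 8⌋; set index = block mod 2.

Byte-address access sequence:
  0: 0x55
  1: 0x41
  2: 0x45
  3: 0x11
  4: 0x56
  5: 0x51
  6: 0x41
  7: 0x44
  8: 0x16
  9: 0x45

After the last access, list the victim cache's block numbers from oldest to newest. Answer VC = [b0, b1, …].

VC = [2, 10]

#0 0x55→b10/s0 MISS; vc=[]
#1 0x41→b8/s0 MISS; vc=[10]
#2 0x45→b8/s0 L1-HIT; vc=[10]
#3 0x11→b2/s0 MISS; vc=[10,8]
#4 0x56→b10/s0 VC-HIT; vc=[2,8]
#5 0x51→b10/s0 L1-HIT; vc=[2,8]
#6 0x41→b8/s0 VC-HIT; vc=[2,10]
#7 0x44→b8/s0 L1-HIT; vc=[2,10]
#8 0x16→b2/s0 VC-HIT; vc=[8,10]
#9 0x45→b8/s0 VC-HIT; vc=[2,10]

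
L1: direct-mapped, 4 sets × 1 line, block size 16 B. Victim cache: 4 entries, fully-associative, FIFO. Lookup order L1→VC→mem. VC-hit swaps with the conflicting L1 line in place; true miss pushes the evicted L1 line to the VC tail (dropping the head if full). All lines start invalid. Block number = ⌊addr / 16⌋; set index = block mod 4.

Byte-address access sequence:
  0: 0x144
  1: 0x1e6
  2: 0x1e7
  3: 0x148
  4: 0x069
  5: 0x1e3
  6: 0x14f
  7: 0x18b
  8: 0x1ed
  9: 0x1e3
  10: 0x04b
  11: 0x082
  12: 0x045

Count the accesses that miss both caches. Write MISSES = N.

0: 0x144 (blk 20, set 0) → MISS  vc=[]
1: 0x1e6 (blk 30, set 2) → MISS  vc=[]
2: 0x1e7 (blk 30, set 2) → L1-HIT  vc=[]
3: 0x148 (blk 20, set 0) → L1-HIT  vc=[]
4: 0x69 (blk 6, set 2) → MISS  vc=[30]
5: 0x1e3 (blk 30, set 2) → VC-HIT  vc=[6]
6: 0x14f (blk 20, set 0) → L1-HIT  vc=[6]
7: 0x18b (blk 24, set 0) → MISS  vc=[6, 20]
8: 0x1ed (blk 30, set 2) → L1-HIT  vc=[6, 20]
9: 0x1e3 (blk 30, set 2) → L1-HIT  vc=[6, 20]
10: 0x4b (blk 4, set 0) → MISS  vc=[6, 20, 24]
11: 0x82 (blk 8, set 0) → MISS  vc=[6, 20, 24, 4]
12: 0x45 (blk 4, set 0) → VC-HIT  vc=[6, 20, 24, 8]

MISSES = 6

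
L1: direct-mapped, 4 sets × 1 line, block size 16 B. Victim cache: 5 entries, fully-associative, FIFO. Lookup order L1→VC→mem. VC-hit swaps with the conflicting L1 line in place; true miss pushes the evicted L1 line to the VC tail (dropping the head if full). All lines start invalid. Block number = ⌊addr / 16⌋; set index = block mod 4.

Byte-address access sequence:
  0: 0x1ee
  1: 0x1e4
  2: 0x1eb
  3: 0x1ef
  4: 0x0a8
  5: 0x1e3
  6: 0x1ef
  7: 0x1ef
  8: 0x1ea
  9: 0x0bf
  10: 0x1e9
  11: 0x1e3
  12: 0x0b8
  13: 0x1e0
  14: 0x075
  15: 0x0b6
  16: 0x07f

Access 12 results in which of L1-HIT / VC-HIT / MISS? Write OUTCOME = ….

OUTCOME = L1-HIT

  [0] addr=0x1ee blk=30 s=2: MISS | VC []
  [1] addr=0x1e4 blk=30 s=2: L1-HIT | VC []
  [2] addr=0x1eb blk=30 s=2: L1-HIT | VC []
  [3] addr=0x1ef blk=30 s=2: L1-HIT | VC []
  [4] addr=0xa8 blk=10 s=2: MISS | VC [30]
  [5] addr=0x1e3 blk=30 s=2: VC-HIT | VC [10]
  [6] addr=0x1ef blk=30 s=2: L1-HIT | VC [10]
  [7] addr=0x1ef blk=30 s=2: L1-HIT | VC [10]
  [8] addr=0x1ea blk=30 s=2: L1-HIT | VC [10]
  [9] addr=0xbf blk=11 s=3: MISS | VC [10]
  [10] addr=0x1e9 blk=30 s=2: L1-HIT | VC [10]
  [11] addr=0x1e3 blk=30 s=2: L1-HIT | VC [10]
  [12] addr=0xb8 blk=11 s=3: L1-HIT | VC [10]
  [13] addr=0x1e0 blk=30 s=2: L1-HIT | VC [10]
  [14] addr=0x75 blk=7 s=3: MISS | VC [10, 11]
  [15] addr=0xb6 blk=11 s=3: VC-HIT | VC [10, 7]
  [16] addr=0x7f blk=7 s=3: VC-HIT | VC [10, 11]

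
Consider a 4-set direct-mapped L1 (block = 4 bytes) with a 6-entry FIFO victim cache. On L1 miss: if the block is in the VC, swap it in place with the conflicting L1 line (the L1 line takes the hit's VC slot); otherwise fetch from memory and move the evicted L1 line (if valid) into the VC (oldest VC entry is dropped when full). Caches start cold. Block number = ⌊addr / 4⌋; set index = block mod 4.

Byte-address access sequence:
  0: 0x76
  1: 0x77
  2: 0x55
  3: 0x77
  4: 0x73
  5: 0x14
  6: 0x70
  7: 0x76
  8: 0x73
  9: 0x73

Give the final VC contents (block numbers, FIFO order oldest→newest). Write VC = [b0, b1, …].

0: 0x76 (blk 29, set 1) → MISS  vc=[]
1: 0x77 (blk 29, set 1) → L1-HIT  vc=[]
2: 0x55 (blk 21, set 1) → MISS  vc=[29]
3: 0x77 (blk 29, set 1) → VC-HIT  vc=[21]
4: 0x73 (blk 28, set 0) → MISS  vc=[21]
5: 0x14 (blk 5, set 1) → MISS  vc=[21, 29]
6: 0x70 (blk 28, set 0) → L1-HIT  vc=[21, 29]
7: 0x76 (blk 29, set 1) → VC-HIT  vc=[21, 5]
8: 0x73 (blk 28, set 0) → L1-HIT  vc=[21, 5]
9: 0x73 (blk 28, set 0) → L1-HIT  vc=[21, 5]

VC = [21, 5]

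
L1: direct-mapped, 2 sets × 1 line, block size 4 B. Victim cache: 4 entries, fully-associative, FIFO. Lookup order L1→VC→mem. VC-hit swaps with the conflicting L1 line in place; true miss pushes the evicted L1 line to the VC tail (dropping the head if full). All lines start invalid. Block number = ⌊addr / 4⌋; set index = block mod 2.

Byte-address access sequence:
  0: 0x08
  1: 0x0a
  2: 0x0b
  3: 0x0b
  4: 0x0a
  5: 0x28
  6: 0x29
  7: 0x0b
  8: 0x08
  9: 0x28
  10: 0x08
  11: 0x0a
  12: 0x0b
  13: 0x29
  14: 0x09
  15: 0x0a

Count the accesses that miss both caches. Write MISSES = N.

#0 0x8→b2/s0 MISS; vc=[]
#1 0xa→b2/s0 L1-HIT; vc=[]
#2 0xb→b2/s0 L1-HIT; vc=[]
#3 0xb→b2/s0 L1-HIT; vc=[]
#4 0xa→b2/s0 L1-HIT; vc=[]
#5 0x28→b10/s0 MISS; vc=[2]
#6 0x29→b10/s0 L1-HIT; vc=[2]
#7 0xb→b2/s0 VC-HIT; vc=[10]
#8 0x8→b2/s0 L1-HIT; vc=[10]
#9 0x28→b10/s0 VC-HIT; vc=[2]
#10 0x8→b2/s0 VC-HIT; vc=[10]
#11 0xa→b2/s0 L1-HIT; vc=[10]
#12 0xb→b2/s0 L1-HIT; vc=[10]
#13 0x29→b10/s0 VC-HIT; vc=[2]
#14 0x9→b2/s0 VC-HIT; vc=[10]
#15 0xa→b2/s0 L1-HIT; vc=[10]

MISSES = 2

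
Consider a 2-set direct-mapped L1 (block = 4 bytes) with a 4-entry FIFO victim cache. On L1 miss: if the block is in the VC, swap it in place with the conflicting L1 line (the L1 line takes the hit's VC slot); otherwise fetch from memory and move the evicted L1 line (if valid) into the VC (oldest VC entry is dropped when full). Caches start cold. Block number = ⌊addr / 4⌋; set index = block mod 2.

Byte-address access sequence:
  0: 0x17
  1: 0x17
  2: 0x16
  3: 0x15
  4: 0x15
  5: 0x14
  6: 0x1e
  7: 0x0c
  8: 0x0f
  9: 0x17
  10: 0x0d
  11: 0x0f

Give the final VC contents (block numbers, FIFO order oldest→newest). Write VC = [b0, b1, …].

#0 0x17→b5/s1 MISS; vc=[]
#1 0x17→b5/s1 L1-HIT; vc=[]
#2 0x16→b5/s1 L1-HIT; vc=[]
#3 0x15→b5/s1 L1-HIT; vc=[]
#4 0x15→b5/s1 L1-HIT; vc=[]
#5 0x14→b5/s1 L1-HIT; vc=[]
#6 0x1e→b7/s1 MISS; vc=[5]
#7 0xc→b3/s1 MISS; vc=[5,7]
#8 0xf→b3/s1 L1-HIT; vc=[5,7]
#9 0x17→b5/s1 VC-HIT; vc=[3,7]
#10 0xd→b3/s1 VC-HIT; vc=[5,7]
#11 0xf→b3/s1 L1-HIT; vc=[5,7]

VC = [5, 7]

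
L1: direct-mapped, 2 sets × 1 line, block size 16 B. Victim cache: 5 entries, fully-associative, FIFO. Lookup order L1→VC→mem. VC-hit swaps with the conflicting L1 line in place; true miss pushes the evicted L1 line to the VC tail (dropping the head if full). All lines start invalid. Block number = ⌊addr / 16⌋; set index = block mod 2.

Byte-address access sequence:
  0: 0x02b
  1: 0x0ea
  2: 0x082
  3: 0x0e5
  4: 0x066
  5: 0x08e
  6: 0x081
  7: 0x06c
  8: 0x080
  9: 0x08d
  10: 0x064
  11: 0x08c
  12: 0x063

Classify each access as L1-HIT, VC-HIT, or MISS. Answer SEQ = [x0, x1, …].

#0 0x2b→b2/s0 MISS; vc=[]
#1 0xea→b14/s0 MISS; vc=[2]
#2 0x82→b8/s0 MISS; vc=[2,14]
#3 0xe5→b14/s0 VC-HIT; vc=[2,8]
#4 0x66→b6/s0 MISS; vc=[2,8,14]
#5 0x8e→b8/s0 VC-HIT; vc=[2,6,14]
#6 0x81→b8/s0 L1-HIT; vc=[2,6,14]
#7 0x6c→b6/s0 VC-HIT; vc=[2,8,14]
#8 0x80→b8/s0 VC-HIT; vc=[2,6,14]
#9 0x8d→b8/s0 L1-HIT; vc=[2,6,14]
#10 0x64→b6/s0 VC-HIT; vc=[2,8,14]
#11 0x8c→b8/s0 VC-HIT; vc=[2,6,14]
#12 0x63→b6/s0 VC-HIT; vc=[2,8,14]

SEQ = [MISS, MISS, MISS, VC-HIT, MISS, VC-HIT, L1-HIT, VC-HIT, VC-HIT, L1-HIT, VC-HIT, VC-HIT, VC-HIT]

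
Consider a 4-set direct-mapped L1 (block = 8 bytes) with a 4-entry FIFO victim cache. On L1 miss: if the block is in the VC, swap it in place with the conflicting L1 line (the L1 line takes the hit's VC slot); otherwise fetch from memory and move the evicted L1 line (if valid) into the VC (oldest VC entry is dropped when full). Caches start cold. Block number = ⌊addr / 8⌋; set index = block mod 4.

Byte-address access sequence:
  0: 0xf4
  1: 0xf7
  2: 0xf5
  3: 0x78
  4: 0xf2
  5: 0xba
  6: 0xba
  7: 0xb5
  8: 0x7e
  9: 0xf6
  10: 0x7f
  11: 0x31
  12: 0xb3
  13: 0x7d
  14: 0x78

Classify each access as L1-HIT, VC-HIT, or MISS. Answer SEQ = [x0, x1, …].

SEQ = [MISS, L1-HIT, L1-HIT, MISS, L1-HIT, MISS, L1-HIT, MISS, VC-HIT, VC-HIT, L1-HIT, MISS, VC-HIT, L1-HIT, L1-HIT]

#0 0xf4→b30/s2 MISS; vc=[]
#1 0xf7→b30/s2 L1-HIT; vc=[]
#2 0xf5→b30/s2 L1-HIT; vc=[]
#3 0x78→b15/s3 MISS; vc=[]
#4 0xf2→b30/s2 L1-HIT; vc=[]
#5 0xba→b23/s3 MISS; vc=[15]
#6 0xba→b23/s3 L1-HIT; vc=[15]
#7 0xb5→b22/s2 MISS; vc=[15,30]
#8 0x7e→b15/s3 VC-HIT; vc=[23,30]
#9 0xf6→b30/s2 VC-HIT; vc=[23,22]
#10 0x7f→b15/s3 L1-HIT; vc=[23,22]
#11 0x31→b6/s2 MISS; vc=[23,22,30]
#12 0xb3→b22/s2 VC-HIT; vc=[23,6,30]
#13 0x7d→b15/s3 L1-HIT; vc=[23,6,30]
#14 0x78→b15/s3 L1-HIT; vc=[23,6,30]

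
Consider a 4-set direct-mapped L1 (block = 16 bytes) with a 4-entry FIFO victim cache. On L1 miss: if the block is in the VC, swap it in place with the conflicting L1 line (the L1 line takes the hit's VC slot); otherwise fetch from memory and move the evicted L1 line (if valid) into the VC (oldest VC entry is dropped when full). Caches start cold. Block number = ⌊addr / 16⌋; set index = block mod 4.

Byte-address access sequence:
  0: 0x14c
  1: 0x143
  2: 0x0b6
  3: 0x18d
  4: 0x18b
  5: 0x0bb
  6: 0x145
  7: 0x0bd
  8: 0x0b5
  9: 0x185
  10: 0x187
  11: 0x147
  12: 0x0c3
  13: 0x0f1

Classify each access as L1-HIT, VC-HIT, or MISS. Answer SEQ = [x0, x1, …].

0: 0x14c (blk 20, set 0) → MISS  vc=[]
1: 0x143 (blk 20, set 0) → L1-HIT  vc=[]
2: 0xb6 (blk 11, set 3) → MISS  vc=[]
3: 0x18d (blk 24, set 0) → MISS  vc=[20]
4: 0x18b (blk 24, set 0) → L1-HIT  vc=[20]
5: 0xbb (blk 11, set 3) → L1-HIT  vc=[20]
6: 0x145 (blk 20, set 0) → VC-HIT  vc=[24]
7: 0xbd (blk 11, set 3) → L1-HIT  vc=[24]
8: 0xb5 (blk 11, set 3) → L1-HIT  vc=[24]
9: 0x185 (blk 24, set 0) → VC-HIT  vc=[20]
10: 0x187 (blk 24, set 0) → L1-HIT  vc=[20]
11: 0x147 (blk 20, set 0) → VC-HIT  vc=[24]
12: 0xc3 (blk 12, set 0) → MISS  vc=[24, 20]
13: 0xf1 (blk 15, set 3) → MISS  vc=[24, 20, 11]

SEQ = [MISS, L1-HIT, MISS, MISS, L1-HIT, L1-HIT, VC-HIT, L1-HIT, L1-HIT, VC-HIT, L1-HIT, VC-HIT, MISS, MISS]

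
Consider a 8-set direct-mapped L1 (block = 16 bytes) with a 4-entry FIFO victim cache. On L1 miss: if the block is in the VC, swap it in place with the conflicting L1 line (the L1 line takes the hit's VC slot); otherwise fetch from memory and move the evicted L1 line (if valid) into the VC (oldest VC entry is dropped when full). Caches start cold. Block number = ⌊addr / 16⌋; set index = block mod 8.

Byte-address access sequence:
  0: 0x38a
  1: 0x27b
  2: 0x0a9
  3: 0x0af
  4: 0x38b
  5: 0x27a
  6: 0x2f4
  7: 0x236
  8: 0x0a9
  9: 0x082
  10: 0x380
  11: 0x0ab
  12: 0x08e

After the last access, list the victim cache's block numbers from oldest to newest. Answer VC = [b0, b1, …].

#0 0x38a→b56/s0 MISS; vc=[]
#1 0x27b→b39/s7 MISS; vc=[]
#2 0xa9→b10/s2 MISS; vc=[]
#3 0xaf→b10/s2 L1-HIT; vc=[]
#4 0x38b→b56/s0 L1-HIT; vc=[]
#5 0x27a→b39/s7 L1-HIT; vc=[]
#6 0x2f4→b47/s7 MISS; vc=[39]
#7 0x236→b35/s3 MISS; vc=[39]
#8 0xa9→b10/s2 L1-HIT; vc=[39]
#9 0x82→b8/s0 MISS; vc=[39,56]
#10 0x380→b56/s0 VC-HIT; vc=[39,8]
#11 0xab→b10/s2 L1-HIT; vc=[39,8]
#12 0x8e→b8/s0 VC-HIT; vc=[39,56]

VC = [39, 56]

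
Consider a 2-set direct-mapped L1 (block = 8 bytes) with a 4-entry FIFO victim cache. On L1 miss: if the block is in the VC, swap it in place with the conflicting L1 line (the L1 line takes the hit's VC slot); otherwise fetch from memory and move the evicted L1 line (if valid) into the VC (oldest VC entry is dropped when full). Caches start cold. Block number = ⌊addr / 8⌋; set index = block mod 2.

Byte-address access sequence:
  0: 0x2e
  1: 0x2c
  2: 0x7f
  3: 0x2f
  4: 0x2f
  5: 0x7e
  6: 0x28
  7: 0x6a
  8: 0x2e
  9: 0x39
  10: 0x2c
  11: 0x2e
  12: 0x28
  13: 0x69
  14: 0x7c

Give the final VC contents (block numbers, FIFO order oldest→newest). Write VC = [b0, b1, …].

VC = [13, 5, 7]

#0 0x2e→b5/s1 MISS; vc=[]
#1 0x2c→b5/s1 L1-HIT; vc=[]
#2 0x7f→b15/s1 MISS; vc=[5]
#3 0x2f→b5/s1 VC-HIT; vc=[15]
#4 0x2f→b5/s1 L1-HIT; vc=[15]
#5 0x7e→b15/s1 VC-HIT; vc=[5]
#6 0x28→b5/s1 VC-HIT; vc=[15]
#7 0x6a→b13/s1 MISS; vc=[15,5]
#8 0x2e→b5/s1 VC-HIT; vc=[15,13]
#9 0x39→b7/s1 MISS; vc=[15,13,5]
#10 0x2c→b5/s1 VC-HIT; vc=[15,13,7]
#11 0x2e→b5/s1 L1-HIT; vc=[15,13,7]
#12 0x28→b5/s1 L1-HIT; vc=[15,13,7]
#13 0x69→b13/s1 VC-HIT; vc=[15,5,7]
#14 0x7c→b15/s1 VC-HIT; vc=[13,5,7]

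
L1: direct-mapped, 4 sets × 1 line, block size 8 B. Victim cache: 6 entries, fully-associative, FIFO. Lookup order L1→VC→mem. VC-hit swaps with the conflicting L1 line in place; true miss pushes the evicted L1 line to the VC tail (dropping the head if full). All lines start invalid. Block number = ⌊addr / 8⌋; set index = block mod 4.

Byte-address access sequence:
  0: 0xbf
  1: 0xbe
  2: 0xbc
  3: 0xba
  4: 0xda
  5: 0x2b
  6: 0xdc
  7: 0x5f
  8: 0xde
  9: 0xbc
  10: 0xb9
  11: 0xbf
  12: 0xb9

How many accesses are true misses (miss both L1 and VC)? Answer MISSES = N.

#0 0xbf→b23/s3 MISS; vc=[]
#1 0xbe→b23/s3 L1-HIT; vc=[]
#2 0xbc→b23/s3 L1-HIT; vc=[]
#3 0xba→b23/s3 L1-HIT; vc=[]
#4 0xda→b27/s3 MISS; vc=[23]
#5 0x2b→b5/s1 MISS; vc=[23]
#6 0xdc→b27/s3 L1-HIT; vc=[23]
#7 0x5f→b11/s3 MISS; vc=[23,27]
#8 0xde→b27/s3 VC-HIT; vc=[23,11]
#9 0xbc→b23/s3 VC-HIT; vc=[27,11]
#10 0xb9→b23/s3 L1-HIT; vc=[27,11]
#11 0xbf→b23/s3 L1-HIT; vc=[27,11]
#12 0xb9→b23/s3 L1-HIT; vc=[27,11]

MISSES = 4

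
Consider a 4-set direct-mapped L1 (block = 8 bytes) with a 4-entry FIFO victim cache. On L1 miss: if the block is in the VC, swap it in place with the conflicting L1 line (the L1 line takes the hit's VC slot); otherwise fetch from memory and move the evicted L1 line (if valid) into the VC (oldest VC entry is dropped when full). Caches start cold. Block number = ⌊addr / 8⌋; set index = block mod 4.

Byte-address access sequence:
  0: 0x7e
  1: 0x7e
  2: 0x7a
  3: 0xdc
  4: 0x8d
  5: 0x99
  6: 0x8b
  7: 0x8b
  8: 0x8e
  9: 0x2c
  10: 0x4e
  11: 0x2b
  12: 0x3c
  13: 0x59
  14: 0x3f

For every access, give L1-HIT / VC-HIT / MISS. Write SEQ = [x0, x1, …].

#0 0x7e→b15/s3 MISS; vc=[]
#1 0x7e→b15/s3 L1-HIT; vc=[]
#2 0x7a→b15/s3 L1-HIT; vc=[]
#3 0xdc→b27/s3 MISS; vc=[15]
#4 0x8d→b17/s1 MISS; vc=[15]
#5 0x99→b19/s3 MISS; vc=[15,27]
#6 0x8b→b17/s1 L1-HIT; vc=[15,27]
#7 0x8b→b17/s1 L1-HIT; vc=[15,27]
#8 0x8e→b17/s1 L1-HIT; vc=[15,27]
#9 0x2c→b5/s1 MISS; vc=[15,27,17]
#10 0x4e→b9/s1 MISS; vc=[15,27,17,5]
#11 0x2b→b5/s1 VC-HIT; vc=[15,27,17,9]
#12 0x3c→b7/s3 MISS; vc=[27,17,9,19]
#13 0x59→b11/s3 MISS; vc=[17,9,19,7]
#14 0x3f→b7/s3 VC-HIT; vc=[17,9,19,11]

SEQ = [MISS, L1-HIT, L1-HIT, MISS, MISS, MISS, L1-HIT, L1-HIT, L1-HIT, MISS, MISS, VC-HIT, MISS, MISS, VC-HIT]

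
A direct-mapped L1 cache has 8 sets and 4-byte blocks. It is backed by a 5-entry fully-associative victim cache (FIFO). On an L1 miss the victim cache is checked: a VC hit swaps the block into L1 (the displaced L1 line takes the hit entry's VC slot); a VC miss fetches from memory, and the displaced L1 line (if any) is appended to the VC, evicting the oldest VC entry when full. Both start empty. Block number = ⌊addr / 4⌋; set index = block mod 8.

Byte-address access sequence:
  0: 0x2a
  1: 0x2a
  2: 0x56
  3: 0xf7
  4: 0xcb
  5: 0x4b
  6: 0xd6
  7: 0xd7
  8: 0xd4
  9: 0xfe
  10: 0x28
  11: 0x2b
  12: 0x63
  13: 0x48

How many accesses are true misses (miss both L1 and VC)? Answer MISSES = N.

  [0] addr=0x2a blk=10 s=2: MISS | VC []
  [1] addr=0x2a blk=10 s=2: L1-HIT | VC []
  [2] addr=0x56 blk=21 s=5: MISS | VC []
  [3] addr=0xf7 blk=61 s=5: MISS | VC [21]
  [4] addr=0xcb blk=50 s=2: MISS | VC [21, 10]
  [5] addr=0x4b blk=18 s=2: MISS | VC [21, 10, 50]
  [6] addr=0xd6 blk=53 s=5: MISS | VC [21, 10, 50, 61]
  [7] addr=0xd7 blk=53 s=5: L1-HIT | VC [21, 10, 50, 61]
  [8] addr=0xd4 blk=53 s=5: L1-HIT | VC [21, 10, 50, 61]
  [9] addr=0xfe blk=63 s=7: MISS | VC [21, 10, 50, 61]
  [10] addr=0x28 blk=10 s=2: VC-HIT | VC [21, 18, 50, 61]
  [11] addr=0x2b blk=10 s=2: L1-HIT | VC [21, 18, 50, 61]
  [12] addr=0x63 blk=24 s=0: MISS | VC [21, 18, 50, 61]
  [13] addr=0x48 blk=18 s=2: VC-HIT | VC [21, 10, 50, 61]

MISSES = 8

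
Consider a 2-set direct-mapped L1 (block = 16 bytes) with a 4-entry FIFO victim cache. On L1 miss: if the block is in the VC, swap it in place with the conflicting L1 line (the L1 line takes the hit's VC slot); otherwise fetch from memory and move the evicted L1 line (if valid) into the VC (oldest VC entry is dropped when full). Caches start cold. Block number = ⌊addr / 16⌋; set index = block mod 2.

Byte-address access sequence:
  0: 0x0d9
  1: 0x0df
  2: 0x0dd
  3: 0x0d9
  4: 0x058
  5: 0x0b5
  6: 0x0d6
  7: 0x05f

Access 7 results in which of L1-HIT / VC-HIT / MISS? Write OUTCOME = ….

OUTCOME = VC-HIT

  [0] addr=0xd9 blk=13 s=1: MISS | VC []
  [1] addr=0xdf blk=13 s=1: L1-HIT | VC []
  [2] addr=0xdd blk=13 s=1: L1-HIT | VC []
  [3] addr=0xd9 blk=13 s=1: L1-HIT | VC []
  [4] addr=0x58 blk=5 s=1: MISS | VC [13]
  [5] addr=0xb5 blk=11 s=1: MISS | VC [13, 5]
  [6] addr=0xd6 blk=13 s=1: VC-HIT | VC [11, 5]
  [7] addr=0x5f blk=5 s=1: VC-HIT | VC [11, 13]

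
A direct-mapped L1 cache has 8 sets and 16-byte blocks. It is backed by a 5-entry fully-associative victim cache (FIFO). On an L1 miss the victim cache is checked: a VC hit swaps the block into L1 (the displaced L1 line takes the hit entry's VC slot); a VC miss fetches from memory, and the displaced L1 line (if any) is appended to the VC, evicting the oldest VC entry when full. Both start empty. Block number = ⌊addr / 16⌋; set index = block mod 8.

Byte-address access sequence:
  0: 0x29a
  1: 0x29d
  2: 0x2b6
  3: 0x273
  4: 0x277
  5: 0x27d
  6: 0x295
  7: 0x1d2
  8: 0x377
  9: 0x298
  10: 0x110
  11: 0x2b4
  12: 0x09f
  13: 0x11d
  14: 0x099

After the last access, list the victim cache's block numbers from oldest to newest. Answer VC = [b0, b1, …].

#0 0x29a→b41/s1 MISS; vc=[]
#1 0x29d→b41/s1 L1-HIT; vc=[]
#2 0x2b6→b43/s3 MISS; vc=[]
#3 0x273→b39/s7 MISS; vc=[]
#4 0x277→b39/s7 L1-HIT; vc=[]
#5 0x27d→b39/s7 L1-HIT; vc=[]
#6 0x295→b41/s1 L1-HIT; vc=[]
#7 0x1d2→b29/s5 MISS; vc=[]
#8 0x377→b55/s7 MISS; vc=[39]
#9 0x298→b41/s1 L1-HIT; vc=[39]
#10 0x110→b17/s1 MISS; vc=[39,41]
#11 0x2b4→b43/s3 L1-HIT; vc=[39,41]
#12 0x9f→b9/s1 MISS; vc=[39,41,17]
#13 0x11d→b17/s1 VC-HIT; vc=[39,41,9]
#14 0x99→b9/s1 VC-HIT; vc=[39,41,17]

VC = [39, 41, 17]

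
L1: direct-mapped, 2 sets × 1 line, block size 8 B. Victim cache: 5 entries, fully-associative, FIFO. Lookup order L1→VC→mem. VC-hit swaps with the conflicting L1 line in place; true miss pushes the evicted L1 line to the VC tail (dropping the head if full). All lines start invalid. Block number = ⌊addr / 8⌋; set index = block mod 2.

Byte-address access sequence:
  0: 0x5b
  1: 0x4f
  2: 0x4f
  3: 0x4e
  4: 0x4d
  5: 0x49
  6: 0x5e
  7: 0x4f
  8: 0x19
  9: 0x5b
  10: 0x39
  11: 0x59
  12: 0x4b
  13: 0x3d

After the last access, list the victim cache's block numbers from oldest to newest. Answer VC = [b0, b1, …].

VC = [3, 11, 9]

#0 0x5b→b11/s1 MISS; vc=[]
#1 0x4f→b9/s1 MISS; vc=[11]
#2 0x4f→b9/s1 L1-HIT; vc=[11]
#3 0x4e→b9/s1 L1-HIT; vc=[11]
#4 0x4d→b9/s1 L1-HIT; vc=[11]
#5 0x49→b9/s1 L1-HIT; vc=[11]
#6 0x5e→b11/s1 VC-HIT; vc=[9]
#7 0x4f→b9/s1 VC-HIT; vc=[11]
#8 0x19→b3/s1 MISS; vc=[11,9]
#9 0x5b→b11/s1 VC-HIT; vc=[3,9]
#10 0x39→b7/s1 MISS; vc=[3,9,11]
#11 0x59→b11/s1 VC-HIT; vc=[3,9,7]
#12 0x4b→b9/s1 VC-HIT; vc=[3,11,7]
#13 0x3d→b7/s1 VC-HIT; vc=[3,11,9]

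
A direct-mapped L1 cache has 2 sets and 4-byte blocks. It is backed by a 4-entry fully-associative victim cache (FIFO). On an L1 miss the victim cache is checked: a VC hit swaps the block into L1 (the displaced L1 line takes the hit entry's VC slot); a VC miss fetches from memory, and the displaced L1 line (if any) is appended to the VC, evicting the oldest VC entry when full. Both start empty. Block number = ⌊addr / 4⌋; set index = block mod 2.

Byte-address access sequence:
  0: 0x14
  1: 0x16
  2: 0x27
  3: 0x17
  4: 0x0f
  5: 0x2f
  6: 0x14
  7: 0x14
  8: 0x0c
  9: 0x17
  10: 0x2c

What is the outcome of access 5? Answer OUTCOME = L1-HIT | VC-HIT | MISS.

OUTCOME = MISS

0: 0x14 (blk 5, set 1) → MISS  vc=[]
1: 0x16 (blk 5, set 1) → L1-HIT  vc=[]
2: 0x27 (blk 9, set 1) → MISS  vc=[5]
3: 0x17 (blk 5, set 1) → VC-HIT  vc=[9]
4: 0xf (blk 3, set 1) → MISS  vc=[9, 5]
5: 0x2f (blk 11, set 1) → MISS  vc=[9, 5, 3]
6: 0x14 (blk 5, set 1) → VC-HIT  vc=[9, 11, 3]
7: 0x14 (blk 5, set 1) → L1-HIT  vc=[9, 11, 3]
8: 0xc (blk 3, set 1) → VC-HIT  vc=[9, 11, 5]
9: 0x17 (blk 5, set 1) → VC-HIT  vc=[9, 11, 3]
10: 0x2c (blk 11, set 1) → VC-HIT  vc=[9, 5, 3]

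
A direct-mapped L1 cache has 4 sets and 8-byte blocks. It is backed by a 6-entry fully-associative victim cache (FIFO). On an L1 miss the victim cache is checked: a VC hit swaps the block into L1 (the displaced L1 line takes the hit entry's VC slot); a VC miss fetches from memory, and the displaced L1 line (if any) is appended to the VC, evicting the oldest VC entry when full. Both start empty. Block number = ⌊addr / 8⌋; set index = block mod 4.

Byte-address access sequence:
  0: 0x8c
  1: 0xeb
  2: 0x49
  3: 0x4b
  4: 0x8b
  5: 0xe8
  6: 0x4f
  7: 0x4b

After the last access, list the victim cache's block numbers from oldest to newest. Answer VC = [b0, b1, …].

0: 0x8c (blk 17, set 1) → MISS  vc=[]
1: 0xeb (blk 29, set 1) → MISS  vc=[17]
2: 0x49 (blk 9, set 1) → MISS  vc=[17, 29]
3: 0x4b (blk 9, set 1) → L1-HIT  vc=[17, 29]
4: 0x8b (blk 17, set 1) → VC-HIT  vc=[9, 29]
5: 0xe8 (blk 29, set 1) → VC-HIT  vc=[9, 17]
6: 0x4f (blk 9, set 1) → VC-HIT  vc=[29, 17]
7: 0x4b (blk 9, set 1) → L1-HIT  vc=[29, 17]

VC = [29, 17]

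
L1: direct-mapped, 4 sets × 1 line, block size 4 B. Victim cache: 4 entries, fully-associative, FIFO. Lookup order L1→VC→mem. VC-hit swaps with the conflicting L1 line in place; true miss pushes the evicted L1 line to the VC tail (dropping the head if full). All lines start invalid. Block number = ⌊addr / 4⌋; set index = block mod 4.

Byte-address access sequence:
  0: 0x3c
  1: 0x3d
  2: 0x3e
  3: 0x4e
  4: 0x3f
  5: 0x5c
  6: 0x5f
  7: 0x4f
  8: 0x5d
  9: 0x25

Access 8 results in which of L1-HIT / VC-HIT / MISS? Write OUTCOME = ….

OUTCOME = VC-HIT

0: 0x3c (blk 15, set 3) → MISS  vc=[]
1: 0x3d (blk 15, set 3) → L1-HIT  vc=[]
2: 0x3e (blk 15, set 3) → L1-HIT  vc=[]
3: 0x4e (blk 19, set 3) → MISS  vc=[15]
4: 0x3f (blk 15, set 3) → VC-HIT  vc=[19]
5: 0x5c (blk 23, set 3) → MISS  vc=[19, 15]
6: 0x5f (blk 23, set 3) → L1-HIT  vc=[19, 15]
7: 0x4f (blk 19, set 3) → VC-HIT  vc=[23, 15]
8: 0x5d (blk 23, set 3) → VC-HIT  vc=[19, 15]
9: 0x25 (blk 9, set 1) → MISS  vc=[19, 15]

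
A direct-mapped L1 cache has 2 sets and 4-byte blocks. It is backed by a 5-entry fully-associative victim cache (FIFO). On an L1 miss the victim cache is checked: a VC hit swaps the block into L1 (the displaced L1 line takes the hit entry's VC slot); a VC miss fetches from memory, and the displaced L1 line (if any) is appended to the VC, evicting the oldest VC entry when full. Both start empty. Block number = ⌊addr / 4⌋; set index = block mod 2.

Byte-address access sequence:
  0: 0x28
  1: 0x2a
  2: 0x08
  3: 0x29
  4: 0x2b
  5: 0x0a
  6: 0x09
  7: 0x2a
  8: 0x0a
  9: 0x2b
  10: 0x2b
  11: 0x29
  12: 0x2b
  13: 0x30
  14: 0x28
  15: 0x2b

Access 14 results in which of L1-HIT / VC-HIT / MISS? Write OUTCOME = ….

OUTCOME = VC-HIT

#0 0x28→b10/s0 MISS; vc=[]
#1 0x2a→b10/s0 L1-HIT; vc=[]
#2 0x8→b2/s0 MISS; vc=[10]
#3 0x29→b10/s0 VC-HIT; vc=[2]
#4 0x2b→b10/s0 L1-HIT; vc=[2]
#5 0xa→b2/s0 VC-HIT; vc=[10]
#6 0x9→b2/s0 L1-HIT; vc=[10]
#7 0x2a→b10/s0 VC-HIT; vc=[2]
#8 0xa→b2/s0 VC-HIT; vc=[10]
#9 0x2b→b10/s0 VC-HIT; vc=[2]
#10 0x2b→b10/s0 L1-HIT; vc=[2]
#11 0x29→b10/s0 L1-HIT; vc=[2]
#12 0x2b→b10/s0 L1-HIT; vc=[2]
#13 0x30→b12/s0 MISS; vc=[2,10]
#14 0x28→b10/s0 VC-HIT; vc=[2,12]
#15 0x2b→b10/s0 L1-HIT; vc=[2,12]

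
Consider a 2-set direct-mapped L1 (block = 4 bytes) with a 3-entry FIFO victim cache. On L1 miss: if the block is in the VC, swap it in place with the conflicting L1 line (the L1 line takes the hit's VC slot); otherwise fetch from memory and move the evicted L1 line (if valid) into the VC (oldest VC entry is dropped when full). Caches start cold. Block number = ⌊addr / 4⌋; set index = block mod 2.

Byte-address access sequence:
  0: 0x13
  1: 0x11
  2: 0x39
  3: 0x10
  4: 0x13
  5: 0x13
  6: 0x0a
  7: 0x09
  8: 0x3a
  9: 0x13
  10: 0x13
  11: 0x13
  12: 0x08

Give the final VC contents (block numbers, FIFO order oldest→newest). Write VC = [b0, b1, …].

VC = [4, 14]

  [0] addr=0x13 blk=4 s=0: MISS | VC []
  [1] addr=0x11 blk=4 s=0: L1-HIT | VC []
  [2] addr=0x39 blk=14 s=0: MISS | VC [4]
  [3] addr=0x10 blk=4 s=0: VC-HIT | VC [14]
  [4] addr=0x13 blk=4 s=0: L1-HIT | VC [14]
  [5] addr=0x13 blk=4 s=0: L1-HIT | VC [14]
  [6] addr=0xa blk=2 s=0: MISS | VC [14, 4]
  [7] addr=0x9 blk=2 s=0: L1-HIT | VC [14, 4]
  [8] addr=0x3a blk=14 s=0: VC-HIT | VC [2, 4]
  [9] addr=0x13 blk=4 s=0: VC-HIT | VC [2, 14]
  [10] addr=0x13 blk=4 s=0: L1-HIT | VC [2, 14]
  [11] addr=0x13 blk=4 s=0: L1-HIT | VC [2, 14]
  [12] addr=0x8 blk=2 s=0: VC-HIT | VC [4, 14]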